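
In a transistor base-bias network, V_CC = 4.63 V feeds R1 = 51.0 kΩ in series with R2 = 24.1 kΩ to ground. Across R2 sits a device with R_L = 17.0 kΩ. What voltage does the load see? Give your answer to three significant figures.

First combine the lower leg with the load: R2 ‖ R_L = 9.968 kΩ.
Now apply the divider: V_out = 4.63 × 0.1635 = 0.7570 V.

V_out ≈ 0.757 V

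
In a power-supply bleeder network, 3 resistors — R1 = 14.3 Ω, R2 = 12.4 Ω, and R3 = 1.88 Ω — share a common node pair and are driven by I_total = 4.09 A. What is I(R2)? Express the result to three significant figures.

I ≈ 0.483 A

Total conductance ΣG = 1/14.3 + 1/12.4 + 1/1.88 = 0.6825 (units of 1/Ω).
Current divider: I(R2) = I_total · G_k/ΣG = 4.09 × (0.08065/0.6825) = 4.09 × 0.1182 = 0.4833 A.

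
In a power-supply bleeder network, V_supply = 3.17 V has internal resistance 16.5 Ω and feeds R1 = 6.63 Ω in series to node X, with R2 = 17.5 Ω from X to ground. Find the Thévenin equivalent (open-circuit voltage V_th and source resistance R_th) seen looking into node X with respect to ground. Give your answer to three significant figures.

R1' = 16.5 + 6.63 = 23.13 Ω (source resistance + R1).
V_th is the unloaded tap voltage: V_supply · R2/(R1'+R2) = 3.17 × 0.4307 = 1.365 V.
With V_supply suppressed (replaced by a short), R_th = R1' ‖ R2 = (23.13 × 17.5)/(23.13 + 17.5) = 9.962 Ω.

V_th ≈ 1.37 V, R_th ≈ 9.96 Ω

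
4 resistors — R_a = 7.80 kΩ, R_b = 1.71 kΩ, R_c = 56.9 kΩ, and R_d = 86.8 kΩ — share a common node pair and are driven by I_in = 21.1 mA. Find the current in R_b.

I ≈ 16.6 mA

Conductances: ΣG = 1/7.80 + 1/1.71 + 1/56.9 + 1/86.8 = 0.7421 (1/kΩ).
By the current-divider rule, I = I_in · G_k/ΣG = 21.1 × 0.7880 = 16.63 mA.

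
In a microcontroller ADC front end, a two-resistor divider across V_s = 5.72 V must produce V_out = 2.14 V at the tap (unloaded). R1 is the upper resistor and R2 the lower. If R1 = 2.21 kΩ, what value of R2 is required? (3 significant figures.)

V_out/V_s = R2/(R1+R2) = 0.3741.
R2 = R1 · 0.3741/(1 − 0.3741) = 1.321 kΩ.

R2 ≈ 1.32 kΩ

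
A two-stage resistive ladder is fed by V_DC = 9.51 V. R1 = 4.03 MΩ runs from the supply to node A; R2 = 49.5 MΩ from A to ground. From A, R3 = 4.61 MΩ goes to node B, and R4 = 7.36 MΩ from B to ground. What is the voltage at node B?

The second stage (R3 + R4 = 11.97 MΩ) loads node A in parallel with R2.
R2 ‖ (R3+R4) = 9.639 MΩ.
So V_A = 9.51 × 0.7052 = 6.706 V.
V_B = V_A × 0.6149 = 4.123 V.

V_B ≈ 4.12 V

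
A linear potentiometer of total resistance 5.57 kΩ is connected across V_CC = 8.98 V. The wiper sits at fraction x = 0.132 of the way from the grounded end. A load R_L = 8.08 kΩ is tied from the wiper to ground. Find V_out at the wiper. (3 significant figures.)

Lower segment x·R_p = 0.7352 kΩ; upper segment (1−x)·R_p = 4.835 kΩ.
Lower segment in parallel with the load: 0.7352 ‖ 8.08 = 0.6739 kΩ.
V_out = 8.98 × 0.6739/(4.835 + 0.6739) = 1.099 V.

V_out ≈ 1.10 V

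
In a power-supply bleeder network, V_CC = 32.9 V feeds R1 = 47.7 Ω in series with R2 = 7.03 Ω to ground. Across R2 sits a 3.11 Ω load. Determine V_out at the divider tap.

First combine the lower leg with the load: R2 ‖ R_L = 2.156 Ω.
Then V_out = V_CC · R2'/(R1 + R2') = 32.9 × 2.156/49.86 = 1.423 V.
(Unloaded it would be 4.23 V; the load pulls it down.)

V_out ≈ 1.42 V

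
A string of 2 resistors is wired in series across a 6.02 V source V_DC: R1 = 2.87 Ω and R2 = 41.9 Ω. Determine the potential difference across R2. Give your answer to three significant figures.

Total series resistance ΣR = 2.87 + 41.9 = 44.77 Ω.
By the voltage-divider rule, V = 6.02 × 41.90/44.77 = 5.634 V.

V ≈ 5.63 V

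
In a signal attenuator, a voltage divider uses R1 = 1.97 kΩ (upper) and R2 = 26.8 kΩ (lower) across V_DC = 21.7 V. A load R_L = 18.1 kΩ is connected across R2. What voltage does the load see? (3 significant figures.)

R2 ‖ R_L = (26.8 × 18.1)/(26.8 + 18.1) = 10.80 kΩ.
Then V_out = V_DC · R2'/(R1 + R2') = 21.7 × 10.80/12.77 = 18.35 V.

V_out ≈ 18.4 V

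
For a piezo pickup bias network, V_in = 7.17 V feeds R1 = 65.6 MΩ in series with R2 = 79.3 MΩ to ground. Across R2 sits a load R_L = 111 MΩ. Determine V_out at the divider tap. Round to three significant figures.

V_out ≈ 2.96 V

The load sits in parallel with R2, giving an effective lower resistance R2' = R2·R_L/(R2+R_L) = 46.25 MΩ.
Voltage divider with the loaded lower leg: V_out = 7.17 × 46.25/(65.6 + 46.25) = 7.17 × 0.4135 = 2.965 V.
(Unloaded it would be 3.92 V; the load pulls it down.)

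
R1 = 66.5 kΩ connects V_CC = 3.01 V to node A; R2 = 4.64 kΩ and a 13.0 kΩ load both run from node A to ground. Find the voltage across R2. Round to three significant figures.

First combine the lower leg with the load: R2 ‖ R_L = 3.420 kΩ.
Now apply the divider: V_out = 3.01 × 0.04891 = 0.1472 V.

V_out ≈ 0.147 V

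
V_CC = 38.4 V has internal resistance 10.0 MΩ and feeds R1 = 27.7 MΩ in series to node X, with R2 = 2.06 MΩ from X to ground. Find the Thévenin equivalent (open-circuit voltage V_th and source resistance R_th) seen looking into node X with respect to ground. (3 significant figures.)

V_th ≈ 1.99 V, R_th ≈ 1.95 MΩ

R1' = 10.0 + 27.7 = 37.70 MΩ (source resistance + R1).
With X open, the divider is unloaded: V_th = 38.4 × 2.06/39.76 = 1.990 V.
Looking into X with the source shorted: R_th = R1'·R2/(R1'+R2) = 37.70 × 2.06/39.76 = 1.953 MΩ.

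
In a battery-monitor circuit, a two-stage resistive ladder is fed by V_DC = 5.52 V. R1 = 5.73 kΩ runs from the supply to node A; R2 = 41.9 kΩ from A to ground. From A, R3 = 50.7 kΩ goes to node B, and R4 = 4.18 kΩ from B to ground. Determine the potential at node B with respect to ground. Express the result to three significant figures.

The second stage (R3 + R4 = 54.88 kΩ) loads node A in parallel with R2.
Effective lower resistance at A: R2 ‖ 54.88 = 23.76 kΩ.
V_A = 5.52 × 23.76/(5.73 + 23.76) = 4.447 V.
Then the unloaded second divider: V_B = V_A × R4/(R3+R4) = 4.447 × 0.07617 = 0.3387 V.

V_B ≈ 0.339 V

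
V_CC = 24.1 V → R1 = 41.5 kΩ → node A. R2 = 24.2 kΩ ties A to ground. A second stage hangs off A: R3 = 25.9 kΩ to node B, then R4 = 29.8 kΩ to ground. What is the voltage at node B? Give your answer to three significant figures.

The second stage (R3 + R4 = 55.70 kΩ) loads node A in parallel with R2.
R2 ‖ (R3+R4) = 16.87 kΩ.
V_A = 24.1 × 16.87/(41.5 + 16.87) = 6.965 V.
V_B = V_A × 0.5350 = 3.727 V.

V_B ≈ 3.73 V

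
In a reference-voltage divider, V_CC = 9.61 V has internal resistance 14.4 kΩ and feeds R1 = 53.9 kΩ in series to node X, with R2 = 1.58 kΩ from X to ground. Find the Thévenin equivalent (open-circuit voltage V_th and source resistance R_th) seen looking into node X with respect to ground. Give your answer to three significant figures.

R1' = 14.4 + 53.9 = 68.30 kΩ (source resistance + R1).
With X open, the divider is unloaded: V_th = 9.61 × 1.58/69.88 = 0.2173 V.
Zeroing V_CC shorts the top of R1' to ground, so R_th = R1' ‖ R2 = 1.544 kΩ.

V_th ≈ 0.217 V, R_th ≈ 1.54 kΩ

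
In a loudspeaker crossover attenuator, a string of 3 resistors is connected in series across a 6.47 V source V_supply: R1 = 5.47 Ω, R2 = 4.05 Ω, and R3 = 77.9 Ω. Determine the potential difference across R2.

Total series resistance ΣR = 5.47 + 4.05 + 77.9 = 87.42 Ω.
V = V_supply · R/ΣR = 6.47 × 0.04633 = 0.2997 V.

V ≈ 0.300 V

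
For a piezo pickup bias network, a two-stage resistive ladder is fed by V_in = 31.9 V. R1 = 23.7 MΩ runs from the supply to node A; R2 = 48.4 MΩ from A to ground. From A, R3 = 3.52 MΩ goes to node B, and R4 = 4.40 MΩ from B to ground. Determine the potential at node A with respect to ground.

Node A sees R2 in parallel with the series input of stage 2, R3 + R4 = 7.920 MΩ.
R2 ‖ (R3+R4) = 6.806 MΩ.
So V_A = 31.9 × 0.2231 = 7.117 V.

V_A ≈ 7.12 V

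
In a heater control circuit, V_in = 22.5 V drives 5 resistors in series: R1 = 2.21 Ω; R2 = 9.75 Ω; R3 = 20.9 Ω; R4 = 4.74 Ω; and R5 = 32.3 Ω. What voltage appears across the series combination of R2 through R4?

V ≈ 11.4 V

Total series resistance ΣR = 2.21 + 9.75 + 20.9 + 4.74 + 32.3 = 69.90 Ω.
R_{R2..R4} = 9.75 + 20.9 + 4.74 = 35.39 Ω.
Voltage divider: V = V_in · (35.39 / 69.90) = 22.5 × 0.5063 = 11.39 V.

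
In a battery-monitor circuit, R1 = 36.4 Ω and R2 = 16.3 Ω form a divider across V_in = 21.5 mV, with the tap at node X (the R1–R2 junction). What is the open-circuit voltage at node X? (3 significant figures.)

V_th ≈ 6.65 mV

V_th is the unloaded tap voltage: V_in · R2/(R1+R2) = 21.5 × 0.3093 = 6.650 mV.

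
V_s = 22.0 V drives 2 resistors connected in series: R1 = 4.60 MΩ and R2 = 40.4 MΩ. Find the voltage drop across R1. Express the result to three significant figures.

V ≈ 2.25 V

Series total: ΣR = 4.60 + 40.4 = 45.00 MΩ.
V = V_s · R/ΣR = 22.0 × 0.1022 = 2.249 V.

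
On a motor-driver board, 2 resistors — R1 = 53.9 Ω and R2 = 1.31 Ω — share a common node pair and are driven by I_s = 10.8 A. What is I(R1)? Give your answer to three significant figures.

Two-branch current divider: I_k = I_s · R_other/(R_1 + R_2).
So I = 10.8 × 1.31/55.21 = 0.2563 A.

I ≈ 0.256 A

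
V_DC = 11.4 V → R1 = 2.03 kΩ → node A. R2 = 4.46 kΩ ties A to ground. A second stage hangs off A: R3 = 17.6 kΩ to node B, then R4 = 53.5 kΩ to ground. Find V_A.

Looking into the second stage from A: R3 + R4 = 71.10 kΩ appears in parallel with R2.
Effective lower resistance at A: R2 ‖ 71.10 = 4.197 kΩ.
First divider: V_A = V_DC · 4.197/(2.03 + 4.197) = 7.683 V.

V_A ≈ 7.68 V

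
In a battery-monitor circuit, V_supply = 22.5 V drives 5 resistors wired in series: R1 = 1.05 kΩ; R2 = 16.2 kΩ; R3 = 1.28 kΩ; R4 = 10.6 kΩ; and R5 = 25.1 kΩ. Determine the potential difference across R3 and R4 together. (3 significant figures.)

V ≈ 4.93 V

Series total: ΣR = 1.05 + 16.2 + 1.28 + 10.6 + 25.1 = 54.23 kΩ.
R_{R3..R4} = 1.28 + 10.6 = 11.88 kΩ.
V = V_supply · R/ΣR = 22.5 × 0.2191 = 4.929 V.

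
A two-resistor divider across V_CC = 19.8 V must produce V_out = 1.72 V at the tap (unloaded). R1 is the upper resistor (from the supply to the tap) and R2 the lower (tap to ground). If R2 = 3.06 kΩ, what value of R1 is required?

R1 ≈ 32.2 kΩ

Required fraction k = V_out/V_CC = 0.08687.
R1 = R2·(1/k − 1) = 3.06 × 10.51 = 32.17 kΩ.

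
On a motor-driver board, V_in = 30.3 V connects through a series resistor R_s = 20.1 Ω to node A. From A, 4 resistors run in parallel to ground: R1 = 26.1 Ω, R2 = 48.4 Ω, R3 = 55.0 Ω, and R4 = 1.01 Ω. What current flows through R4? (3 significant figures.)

I ≈ 1.34 A

Combine the parallel branches: R_p = (1/26.1 + 1/48.4 + 1/55.0 + 1/1.01)⁻¹ = 0.9370 Ω.
Node voltage V_A = V_in · R_p/(R_s + R_p) = 30.3 × 0.04454 = 1.350 V.
Branch current I = V_A/R4 = 1.350/1.01 = 1.336 A.
(Check via current divider: I_total = 1.440 A; share G_k/ΣG = 0.9277 → same result.)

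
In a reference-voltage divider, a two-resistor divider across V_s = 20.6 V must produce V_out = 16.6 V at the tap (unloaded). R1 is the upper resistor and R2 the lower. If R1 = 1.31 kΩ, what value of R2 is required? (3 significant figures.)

The divider ratio is R2/(R1+R2) = 16.6/20.6 = 0.8058.
R2 = R1 · 0.8058/(1 − 0.8058) = 5.437 kΩ.

R2 ≈ 5.44 kΩ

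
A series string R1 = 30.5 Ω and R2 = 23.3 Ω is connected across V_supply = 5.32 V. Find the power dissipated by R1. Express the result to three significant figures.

The common current is I = 5.32/53.80 = 0.09888 A.
P(R1) = I²·R1 = (0.09888)² × 30.5 = 0.2982 W.

P ≈ 0.298 W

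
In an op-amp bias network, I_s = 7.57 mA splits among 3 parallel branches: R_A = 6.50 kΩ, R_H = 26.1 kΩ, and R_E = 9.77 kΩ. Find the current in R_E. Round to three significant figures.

I ≈ 2.63 mA

Conductances: ΣG = 1/6.50 + 1/26.1 + 1/9.77 = 0.2945 (1/kΩ).
R_E takes the fraction G_k/ΣG = 0.1024/0.2945 = 0.3475, so I = 7.57 × 0.3475 = 2.631 mA.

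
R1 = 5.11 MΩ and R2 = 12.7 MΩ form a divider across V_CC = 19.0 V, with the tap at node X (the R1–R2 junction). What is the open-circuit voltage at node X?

V_th ≈ 13.5 V

V_th is the unloaded tap voltage: V_CC · R2/(R1+R2) = 19.0 × 0.7131 = 13.55 V.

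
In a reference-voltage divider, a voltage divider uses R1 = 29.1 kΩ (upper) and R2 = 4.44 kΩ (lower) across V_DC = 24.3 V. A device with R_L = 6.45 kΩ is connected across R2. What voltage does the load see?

The load sits in parallel with R2, giving an effective lower resistance R2' = R2·R_L/(R2+R_L) = 2.630 kΩ.
Now apply the divider: V_out = 24.3 × 0.08288 = 2.014 V.
(Unloaded it would be 3.22 V; the load pulls it down.)

V_out ≈ 2.01 V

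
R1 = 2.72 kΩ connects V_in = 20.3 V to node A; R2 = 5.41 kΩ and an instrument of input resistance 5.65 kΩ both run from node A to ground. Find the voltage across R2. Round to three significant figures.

R2 ‖ R_L = (5.41 × 5.65)/(5.41 + 5.65) = 2.764 kΩ.
Voltage divider with the loaded lower leg: V_out = 20.3 × 2.764/(2.72 + 2.764) = 20.3 × 0.5040 = 10.23 V.

V_out ≈ 10.2 V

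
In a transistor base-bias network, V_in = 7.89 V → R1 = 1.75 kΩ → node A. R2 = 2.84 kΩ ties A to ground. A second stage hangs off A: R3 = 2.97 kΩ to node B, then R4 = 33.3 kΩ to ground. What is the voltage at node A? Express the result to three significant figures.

Node A sees R2 in parallel with the series input of stage 2, R3 + R4 = 36.27 kΩ.
Effective lower resistance at A: R2 ‖ 36.27 = 2.634 kΩ.
So V_A = 7.89 × 0.6008 = 4.740 V.

V_A ≈ 4.74 V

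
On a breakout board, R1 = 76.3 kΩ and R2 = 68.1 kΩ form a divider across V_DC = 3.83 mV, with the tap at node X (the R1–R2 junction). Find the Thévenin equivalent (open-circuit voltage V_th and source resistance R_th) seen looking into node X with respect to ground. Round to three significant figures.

V_th ≈ 1.81 mV, R_th ≈ 36.0 kΩ

Open-circuit (no load on X): V_th = V_DC · R2/(R1 + R2) = 3.83 × 68.1/(76.30 + 68.1) = 1.806 mV.
With V_DC suppressed (replaced by a short), R_th = R1 ‖ R2 = (76.30 × 68.1)/(76.30 + 68.1) = 35.98 kΩ.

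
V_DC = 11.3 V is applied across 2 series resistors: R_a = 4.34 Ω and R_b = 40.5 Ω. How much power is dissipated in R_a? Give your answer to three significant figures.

The common current is I = 11.3/44.84 = 0.2520 A.
V(R_a) = I·R = 1.094 V; P = V·I = 1.094 × 0.2520 = 0.2756 W.

P ≈ 0.276 W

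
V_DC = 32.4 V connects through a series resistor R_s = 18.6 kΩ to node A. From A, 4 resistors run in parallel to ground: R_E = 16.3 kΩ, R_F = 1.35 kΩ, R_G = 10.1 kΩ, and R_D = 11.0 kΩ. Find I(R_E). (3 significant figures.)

I ≈ 0.102 mA

Equivalent of the parallel group: R_p = 1.008 kΩ.
Node voltage V_A = V_DC · R_p/(R_s + R_p) = 32.4 × 0.05141 = 1.666 V.
I(R_E) = V_A / R_E = 1.666/16.3 = 0.1022 mA.
(Check via current divider: I_total = 1.652 mA; share G_k/ΣG = 0.06184 → same result.)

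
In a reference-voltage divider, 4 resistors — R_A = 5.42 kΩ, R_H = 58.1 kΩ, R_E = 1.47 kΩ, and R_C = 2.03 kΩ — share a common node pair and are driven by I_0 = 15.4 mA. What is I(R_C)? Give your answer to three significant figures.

Total conductance ΣG = 1/5.42 + 1/58.1 + 1/1.47 + 1/2.03 = 1.375 (units of 1/kΩ).
R_C takes the fraction G_k/ΣG = 0.4926/1.375 = 0.3584, so I = 15.4 × 0.3584 = 5.519 mA.

I ≈ 5.52 mA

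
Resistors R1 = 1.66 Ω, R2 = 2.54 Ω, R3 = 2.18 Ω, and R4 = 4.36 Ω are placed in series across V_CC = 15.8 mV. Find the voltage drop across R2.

V ≈ 3.74 mV

Series total: ΣR = 1.66 + 2.54 + 2.18 + 4.36 = 10.74 Ω.
V = V_CC · R/ΣR = 15.8 × 0.2365 = 3.737 mV.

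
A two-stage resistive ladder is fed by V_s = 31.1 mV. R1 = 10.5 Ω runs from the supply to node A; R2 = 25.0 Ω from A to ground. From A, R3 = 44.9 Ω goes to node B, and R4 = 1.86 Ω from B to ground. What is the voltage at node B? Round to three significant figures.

Node A sees R2 in parallel with the series input of stage 2, R3 + R4 = 46.76 Ω.
R2 ‖ (R3+R4) = 16.29 Ω.
V_A = 31.1 × 16.29/(10.5 + 16.29) = 18.91 mV.
Then the unloaded second divider: V_B = V_A × R4/(R3+R4) = 18.91 × 0.03978 = 0.7522 mV.

V_B ≈ 0.752 mV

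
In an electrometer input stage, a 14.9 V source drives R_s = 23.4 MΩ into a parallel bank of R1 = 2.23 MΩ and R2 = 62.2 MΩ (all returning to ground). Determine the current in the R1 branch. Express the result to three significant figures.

I ≈ 0.563 µA

Equivalent of the parallel group: R_p = 2.153 MΩ.
Node voltage V_A = V_supply · R_p/(R_s + R_p) = 14.9 × 0.08425 = 1.255 V.
Branch current I = V_A/R1 = 1.255/2.23 = 0.5629 µA.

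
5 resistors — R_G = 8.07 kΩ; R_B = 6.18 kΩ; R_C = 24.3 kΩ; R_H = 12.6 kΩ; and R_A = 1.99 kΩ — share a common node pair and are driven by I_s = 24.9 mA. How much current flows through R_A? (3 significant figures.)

ΣG = 1/8.07 + 1/6.18 + 1/24.3 + 1/12.6 + 1/1.99 = 0.9088.
R_A takes the fraction G_k/ΣG = 0.5025/0.9088 = 0.5530, so I = 24.9 × 0.5530 = 13.77 mA.

I ≈ 13.8 mA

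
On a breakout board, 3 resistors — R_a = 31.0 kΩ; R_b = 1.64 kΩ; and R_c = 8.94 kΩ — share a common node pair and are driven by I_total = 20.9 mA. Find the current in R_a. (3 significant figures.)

Conductances: ΣG = 1/31.0 + 1/1.64 + 1/8.94 = 0.7539 (1/kΩ).
Current divider: I(R_a) = I_total · G_k/ΣG = 20.9 × (0.03226/0.7539) = 20.9 × 0.04279 = 0.8943 mA.

I ≈ 0.894 mA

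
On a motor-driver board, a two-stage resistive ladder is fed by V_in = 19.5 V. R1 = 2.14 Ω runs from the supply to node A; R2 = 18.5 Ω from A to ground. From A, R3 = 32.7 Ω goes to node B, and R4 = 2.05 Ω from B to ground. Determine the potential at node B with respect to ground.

The second stage (R3 + R4 = 34.75 Ω) loads node A in parallel with R2.
R2 ‖ (R3+R4) = 12.07 Ω.
V_A = 19.5 × 12.07/(2.14 + 12.07) = 16.56 V.
Stage 2 is unloaded, so V_B = V_A · R4/(R3+R4) = 16.56 × 2.05/34.75 = 0.9772 V.

V_B ≈ 0.977 V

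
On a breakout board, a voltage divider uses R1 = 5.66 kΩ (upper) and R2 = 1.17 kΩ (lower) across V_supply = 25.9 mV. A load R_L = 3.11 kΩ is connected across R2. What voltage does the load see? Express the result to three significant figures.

R2 ‖ R_L = (1.17 × 3.11)/(1.17 + 3.11) = 0.8502 kΩ.
Now apply the divider: V_out = 25.9 × 0.1306 = 3.382 mV.

V_out ≈ 3.38 mV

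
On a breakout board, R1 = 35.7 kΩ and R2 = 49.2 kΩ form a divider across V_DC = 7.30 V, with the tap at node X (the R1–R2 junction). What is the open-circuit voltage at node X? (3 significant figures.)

V_th ≈ 4.23 V

V_th is the unloaded tap voltage: V_DC · R2/(R1+R2) = 7.30 × 0.5795 = 4.230 V.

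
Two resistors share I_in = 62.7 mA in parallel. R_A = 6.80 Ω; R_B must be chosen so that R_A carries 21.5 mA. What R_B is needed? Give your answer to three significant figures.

R_B ≈ 3.55 Ω

Two-branch current divider: I_A = I_in · R_B/(R_A + R_B).
With f = 0.3429, R_B = R_A · f/(1−f) = 6.80 × 0.5218 = 3.549 Ω.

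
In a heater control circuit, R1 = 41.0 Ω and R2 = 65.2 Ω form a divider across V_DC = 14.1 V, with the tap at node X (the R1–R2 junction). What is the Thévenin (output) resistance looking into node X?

With V_DC suppressed (replaced by a short), R_th = R1 ‖ R2 = (41.00 × 65.2)/(41.00 + 65.2) = 25.17 Ω.

R_th ≈ 25.2 Ω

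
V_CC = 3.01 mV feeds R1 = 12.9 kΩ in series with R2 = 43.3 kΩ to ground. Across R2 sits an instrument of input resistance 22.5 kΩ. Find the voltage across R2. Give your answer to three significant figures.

The load sits in parallel with R2, giving an effective lower resistance R2' = R2·R_L/(R2+R_L) = 14.81 kΩ.
Voltage divider with the loaded lower leg: V_out = 3.01 × 14.81/(12.9 + 14.81) = 3.01 × 0.5344 = 1.609 mV.
(Unloaded it would be 2.32 mV; the load pulls it down.)

V_out ≈ 1.61 mV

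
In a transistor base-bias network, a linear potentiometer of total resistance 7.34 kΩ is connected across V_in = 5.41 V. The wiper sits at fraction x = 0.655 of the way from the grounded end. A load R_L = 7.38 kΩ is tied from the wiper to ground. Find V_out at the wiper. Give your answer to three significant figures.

V_out ≈ 2.89 V

Split the track: R_lower = x·R_p = 4.808 kΩ, R_upper = (1−x)·R_p = 2.532 kΩ.
R_L loads the lower segment: effective lower R = 2.911 kΩ.
V_out = 5.41 × 2.911/(2.532 + 2.911) = 2.893 V.
(Unloaded: V_out = x·V_in = 3.54 V.)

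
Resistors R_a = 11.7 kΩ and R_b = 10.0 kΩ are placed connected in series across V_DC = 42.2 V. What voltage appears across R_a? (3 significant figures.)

V ≈ 22.8 V

Total series resistance ΣR = 11.7 + 10.0 = 21.70 kΩ.
By the voltage-divider rule, V = 42.2 × 11.70/21.70 = 22.75 V.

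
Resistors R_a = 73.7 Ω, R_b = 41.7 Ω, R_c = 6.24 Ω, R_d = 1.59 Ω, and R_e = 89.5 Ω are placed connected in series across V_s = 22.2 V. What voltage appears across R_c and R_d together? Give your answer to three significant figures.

ΣR = 73.7 + 41.7 + 6.24 + 1.59 + 89.5 = 212.7 Ω.
R_{R_c..R_d} = 6.24 + 1.59 = 7.830 Ω.
By the voltage-divider rule, V = 22.2 × 7.830/212.7 = 0.8171 V.

V ≈ 0.817 V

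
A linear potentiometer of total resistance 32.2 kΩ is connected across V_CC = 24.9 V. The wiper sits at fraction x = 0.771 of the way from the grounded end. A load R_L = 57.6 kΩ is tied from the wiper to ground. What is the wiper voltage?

V_out ≈ 17.5 V

The pot divides into 7.374 kΩ above the wiper and 24.83 kΩ below.
R_L loads the lower segment: effective lower R = 17.35 kΩ.
Loaded-divider output: V_out = 24.9 × 0.7017 = 17.47 V.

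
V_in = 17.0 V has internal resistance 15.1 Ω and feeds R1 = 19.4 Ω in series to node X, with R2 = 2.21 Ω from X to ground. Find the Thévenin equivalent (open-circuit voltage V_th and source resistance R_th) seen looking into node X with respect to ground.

R1' = 15.1 + 19.4 = 34.50 Ω (source resistance + R1).
V_th is the unloaded tap voltage: V_in · R2/(R1'+R2) = 17.0 × 0.06020 = 1.023 V.
Zeroing V_in shorts the top of R1' to ground, so R_th = R1' ‖ R2 = 2.077 Ω.

V_th ≈ 1.02 V, R_th ≈ 2.08 Ω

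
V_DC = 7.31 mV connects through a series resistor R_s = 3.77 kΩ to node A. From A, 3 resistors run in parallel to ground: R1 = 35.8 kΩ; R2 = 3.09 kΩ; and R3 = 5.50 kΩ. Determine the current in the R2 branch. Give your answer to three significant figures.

I ≈ 0.786 µA

Parallel bank: R_p = 1/(1/35.8 + 1/3.09 + 1/5.50) = 1.875 kΩ.
V_A by voltage divider: V_A = 7.31 × 1.875/(3.77 + 1.875) = 2.428 mV.
Branch current I = V_A/R2 = 2.428/3.09 = 0.7857 µA.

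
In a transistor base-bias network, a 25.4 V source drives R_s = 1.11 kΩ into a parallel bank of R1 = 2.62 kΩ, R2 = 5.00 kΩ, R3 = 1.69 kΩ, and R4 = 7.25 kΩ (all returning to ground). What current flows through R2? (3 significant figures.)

Parallel bank: R_p = 1/(1/2.62 + 1/5.00 + 1/1.69 + 1/7.25) = 0.7626 kΩ.
V_A by voltage divider: V_A = 25.4 × 0.7626/(1.11 + 0.7626) = 10.34 V.
Branch current I = V_A/R2 = 10.34/5.00 = 2.069 mA.
(Equivalently: I_total = 13.56 mA, then current-divider fraction G_k/ΣG = 0.1525.)

I ≈ 2.07 mA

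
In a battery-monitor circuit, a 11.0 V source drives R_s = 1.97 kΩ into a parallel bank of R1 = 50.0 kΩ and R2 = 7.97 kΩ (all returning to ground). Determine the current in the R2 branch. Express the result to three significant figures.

Combine the parallel branches: R_p = (1/50.0 + 1/7.97)⁻¹ = 6.874 kΩ.
V_A = 11.0 × 6.874/8.844 = 8.550 V.
I(R2) = V_A / R2 = 8.550/7.97 = 1.073 mA.

I ≈ 1.07 mA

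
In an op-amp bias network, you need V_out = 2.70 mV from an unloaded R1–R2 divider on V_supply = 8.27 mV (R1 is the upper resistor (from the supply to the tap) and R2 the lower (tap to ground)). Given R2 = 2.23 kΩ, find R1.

V_out/V_supply = R2/(R1+R2) = 0.3265.
So R1 = R2 · (V_supply/V_out − 1) = 2.23 × (8.27/2.70 − 1) = 2.23 × 2.063 = 4.600 kΩ.

R1 ≈ 4.60 kΩ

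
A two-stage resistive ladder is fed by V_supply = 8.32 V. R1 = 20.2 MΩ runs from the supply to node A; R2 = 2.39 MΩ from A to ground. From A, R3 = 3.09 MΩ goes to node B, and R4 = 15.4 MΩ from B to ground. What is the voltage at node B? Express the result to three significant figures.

Looking into the second stage from A: R3 + R4 = 18.49 MΩ appears in parallel with R2.
Effective lower resistance at A: R2 ‖ 18.49 = 2.116 MΩ.
So V_A = 8.32 × 0.09484 = 0.7890 V.
Stage 2 is unloaded, so V_B = V_A · R4/(R3+R4) = 0.7890 × 15.4/18.49 = 0.6572 V.

V_B ≈ 0.657 V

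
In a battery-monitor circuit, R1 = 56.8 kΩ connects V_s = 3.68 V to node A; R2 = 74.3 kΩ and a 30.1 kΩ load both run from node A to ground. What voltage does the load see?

The load sits in parallel with R2, giving an effective lower resistance R2' = R2·R_L/(R2+R_L) = 21.42 kΩ.
Now apply the divider: V_out = 3.68 × 0.2739 = 1.008 V.

V_out ≈ 1.01 V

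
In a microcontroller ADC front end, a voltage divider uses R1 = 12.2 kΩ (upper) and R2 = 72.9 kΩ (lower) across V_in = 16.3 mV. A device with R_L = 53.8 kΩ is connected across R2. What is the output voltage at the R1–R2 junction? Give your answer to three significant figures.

R2 ‖ R_L = (72.9 × 53.8)/(72.9 + 53.8) = 30.96 kΩ.
Voltage divider with the loaded lower leg: V_out = 16.3 × 30.96/(12.2 + 30.96) = 16.3 × 0.7173 = 11.69 mV.

V_out ≈ 11.7 mV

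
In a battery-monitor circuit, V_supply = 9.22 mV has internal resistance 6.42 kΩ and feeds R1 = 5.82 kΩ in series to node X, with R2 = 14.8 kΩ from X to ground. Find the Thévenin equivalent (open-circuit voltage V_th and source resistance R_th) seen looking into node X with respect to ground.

V_th ≈ 5.05 mV, R_th ≈ 6.70 kΩ

R1' = 6.42 + 5.82 = 12.24 kΩ (source resistance + R1).
With X open, the divider is unloaded: V_th = 9.22 × 14.8/27.04 = 5.046 mV.
Looking into X with the source shorted: R_th = R1'·R2/(R1'+R2) = 12.24 × 14.8/27.04 = 6.699 kΩ.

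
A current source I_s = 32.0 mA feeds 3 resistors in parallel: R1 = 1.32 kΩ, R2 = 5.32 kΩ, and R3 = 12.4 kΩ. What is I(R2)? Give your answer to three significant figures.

I ≈ 5.86 mA

Total conductance ΣG = 1/1.32 + 1/5.32 + 1/12.4 = 1.026 (units of 1/kΩ).
Current divider: I(R2) = I_s · G_k/ΣG = 32.0 × (0.1880/1.026) = 32.0 × 0.1832 = 5.862 mA.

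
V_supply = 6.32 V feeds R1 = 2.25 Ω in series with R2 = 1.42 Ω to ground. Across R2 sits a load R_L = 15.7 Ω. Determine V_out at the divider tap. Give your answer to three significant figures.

R2 ‖ R_L = (1.42 × 15.7)/(1.42 + 15.7) = 1.302 Ω.
Now apply the divider: V_out = 6.32 × 0.3666 = 2.317 V.

V_out ≈ 2.32 V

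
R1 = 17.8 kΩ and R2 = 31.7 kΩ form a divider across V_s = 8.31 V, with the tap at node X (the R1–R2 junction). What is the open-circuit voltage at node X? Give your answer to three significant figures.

V_th ≈ 5.32 V

With X open, the divider is unloaded: V_th = 8.31 × 31.7/49.50 = 5.322 V.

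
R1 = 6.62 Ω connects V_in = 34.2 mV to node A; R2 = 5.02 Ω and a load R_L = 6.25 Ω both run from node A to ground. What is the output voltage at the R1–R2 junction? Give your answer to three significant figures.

The load sits in parallel with R2, giving an effective lower resistance R2' = R2·R_L/(R2+R_L) = 2.784 Ω.
Then V_out = V_in · R2'/(R1 + R2') = 34.2 × 2.784/9.404 = 10.12 mV.

V_out ≈ 10.1 mV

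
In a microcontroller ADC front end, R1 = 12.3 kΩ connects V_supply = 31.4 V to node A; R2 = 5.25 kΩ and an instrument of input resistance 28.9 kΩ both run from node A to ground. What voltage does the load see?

V_out ≈ 8.33 V

First combine the lower leg with the load: R2 ‖ R_L = 4.443 kΩ.
Then V_out = V_supply · R2'/(R1 + R2') = 31.4 × 4.443/16.74 = 8.332 V.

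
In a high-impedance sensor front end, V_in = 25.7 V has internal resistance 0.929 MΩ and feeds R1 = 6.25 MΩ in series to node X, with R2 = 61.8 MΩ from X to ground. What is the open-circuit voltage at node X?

V_th ≈ 23.0 V

R1' = 0.929 + 6.25 = 7.179 MΩ (source resistance + R1).
With X open, the divider is unloaded: V_th = 25.7 × 61.8/68.98 = 23.03 V.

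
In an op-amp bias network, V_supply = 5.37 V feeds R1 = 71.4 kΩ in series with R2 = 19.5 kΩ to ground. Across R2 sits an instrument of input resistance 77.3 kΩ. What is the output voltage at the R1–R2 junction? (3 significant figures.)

V_out ≈ 0.961 V

R2 ‖ R_L = (19.5 × 77.3)/(19.5 + 77.3) = 15.57 kΩ.
Now apply the divider: V_out = 5.37 × 0.1790 = 0.9615 V.
(Unloaded it would be 1.15 V; the load pulls it down.)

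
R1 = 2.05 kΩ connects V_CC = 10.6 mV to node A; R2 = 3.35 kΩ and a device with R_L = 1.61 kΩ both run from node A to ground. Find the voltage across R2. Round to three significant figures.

R2 ‖ R_L = (3.35 × 1.61)/(3.35 + 1.61) = 1.087 kΩ.
Voltage divider with the loaded lower leg: V_out = 10.6 × 1.087/(2.05 + 1.087) = 10.6 × 0.3466 = 3.674 mV.

V_out ≈ 3.67 mV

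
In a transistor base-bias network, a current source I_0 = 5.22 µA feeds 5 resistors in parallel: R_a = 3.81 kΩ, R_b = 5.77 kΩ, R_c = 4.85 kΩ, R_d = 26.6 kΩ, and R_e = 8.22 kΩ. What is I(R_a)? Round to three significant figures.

ΣG = 1/3.81 + 1/5.77 + 1/4.85 + 1/26.6 + 1/8.22 = 0.8012.
R_a takes the fraction G_k/ΣG = 0.2625/0.8012 = 0.3276, so I = 5.22 × 0.3276 = 1.710 µA.

I ≈ 1.71 µA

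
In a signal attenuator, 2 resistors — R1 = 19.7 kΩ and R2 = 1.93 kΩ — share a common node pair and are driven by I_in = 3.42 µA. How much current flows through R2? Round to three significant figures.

I ≈ 3.11 µA

For two parallel branches, I_k = I_in · (other R)/(sum of R).
I(R2) = 3.42 × 19.7/(19.7 + 1.93) = 3.42 × 0.9108 = 3.115 µA.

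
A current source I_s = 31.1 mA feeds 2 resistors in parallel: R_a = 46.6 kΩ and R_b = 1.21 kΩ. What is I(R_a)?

With just two branches, the current splits inversely with resistance.
I(R_a) = 31.1 × 1.21/(46.6 + 1.21) = 31.1 × 0.02531 = 0.7871 mA.

I ≈ 0.787 mA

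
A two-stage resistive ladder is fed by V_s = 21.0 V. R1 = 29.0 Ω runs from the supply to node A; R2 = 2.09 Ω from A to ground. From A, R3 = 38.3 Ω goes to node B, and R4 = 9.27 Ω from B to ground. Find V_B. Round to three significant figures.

Looking into the second stage from A: R3 + R4 = 47.57 Ω appears in parallel with R2.
R2 ‖ (R3+R4) = 2.002 Ω.
So V_A = 21.0 × 0.06458 = 1.356 V.
Then the unloaded second divider: V_B = V_A × R4/(R3+R4) = 1.356 × 0.1949 = 0.2643 V.

V_B ≈ 0.264 V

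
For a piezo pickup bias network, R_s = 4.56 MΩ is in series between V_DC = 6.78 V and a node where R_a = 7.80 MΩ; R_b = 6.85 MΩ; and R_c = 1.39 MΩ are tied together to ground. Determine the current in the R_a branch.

Equivalent of the parallel group: R_p = 1.006 MΩ.
V_A = 6.78 × 1.006/5.566 = 1.226 V.
I(R_a) = V_A / R_a = 1.226/7.80 = 0.1572 µA.

I ≈ 0.157 µA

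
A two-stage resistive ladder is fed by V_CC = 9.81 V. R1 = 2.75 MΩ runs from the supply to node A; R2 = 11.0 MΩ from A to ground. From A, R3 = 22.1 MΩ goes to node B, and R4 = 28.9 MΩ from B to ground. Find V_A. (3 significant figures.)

The second stage (R3 + R4 = 51.00 MΩ) loads node A in parallel with R2.
R2 ‖ (R3+R4) = 9.048 MΩ.
So V_A = 9.81 × 0.7669 = 7.523 V.

V_A ≈ 7.52 V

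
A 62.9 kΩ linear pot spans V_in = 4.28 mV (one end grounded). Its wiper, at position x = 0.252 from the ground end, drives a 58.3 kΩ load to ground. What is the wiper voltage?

V_out ≈ 0.896 mV

Lower segment x·R_p = 15.85 kΩ; upper segment (1−x)·R_p = 47.05 kΩ.
R_L loads the lower segment: effective lower R = 12.46 kΩ.
V_out = 4.28 × 12.46/(47.05 + 12.46) = 0.8963 mV.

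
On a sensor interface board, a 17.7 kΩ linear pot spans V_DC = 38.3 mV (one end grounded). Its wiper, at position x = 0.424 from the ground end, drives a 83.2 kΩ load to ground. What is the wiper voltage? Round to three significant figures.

Lower segment x·R_p = 7.505 kΩ; upper segment (1−x)·R_p = 10.20 kΩ.
Lower segment in parallel with the load: 7.505 ‖ 83.2 = 6.884 kΩ.
Loaded-divider output: V_out = 38.3 × 0.4031 = 15.44 mV.
(Unloaded: V_out = x·V_DC = 16.2 mV.)

V_out ≈ 15.4 mV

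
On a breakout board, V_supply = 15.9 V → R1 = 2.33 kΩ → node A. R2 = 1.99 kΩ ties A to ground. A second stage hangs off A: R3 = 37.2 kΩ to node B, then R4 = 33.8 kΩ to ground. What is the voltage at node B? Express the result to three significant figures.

Looking into the second stage from A: R3 + R4 = 71.00 kΩ appears in parallel with R2.
R2 ‖ (R3+R4) = 1.936 kΩ.
So V_A = 15.9 × 0.4538 = 7.215 V.
V_B = V_A × 0.4761 = 3.435 V.

V_B ≈ 3.43 V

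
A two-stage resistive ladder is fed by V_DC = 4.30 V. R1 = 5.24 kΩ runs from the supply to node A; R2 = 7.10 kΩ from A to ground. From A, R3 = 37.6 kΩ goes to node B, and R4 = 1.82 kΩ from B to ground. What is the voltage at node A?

V_A ≈ 2.30 V

The second stage (R3 + R4 = 39.42 kΩ) loads node A in parallel with R2.
R2 ‖ (R3+R4) = 6.016 kΩ.
So V_A = 4.30 × 0.5345 = 2.298 V.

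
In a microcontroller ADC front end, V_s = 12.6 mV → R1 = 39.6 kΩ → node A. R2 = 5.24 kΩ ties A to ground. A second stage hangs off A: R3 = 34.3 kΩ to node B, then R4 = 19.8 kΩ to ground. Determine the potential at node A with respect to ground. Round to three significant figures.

V_A ≈ 1.36 mV

Node A sees R2 in parallel with the series input of stage 2, R3 + R4 = 54.10 kΩ.
R2 ‖ (R3+R4) = 4.777 kΩ.
First divider: V_A = V_s · 4.777/(39.6 + 4.777) = 1.356 mV.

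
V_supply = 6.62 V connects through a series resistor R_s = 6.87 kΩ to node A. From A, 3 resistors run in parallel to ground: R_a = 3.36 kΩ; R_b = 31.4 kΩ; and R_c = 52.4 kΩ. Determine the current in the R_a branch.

I ≈ 0.580 mA

Equivalent of the parallel group: R_p = 2.869 kΩ.
V_A by voltage divider: V_A = 6.62 × 2.869/(6.87 + 2.869) = 1.950 V.
Branch current I = V_A/R_a = 1.950/3.36 = 0.5804 mA.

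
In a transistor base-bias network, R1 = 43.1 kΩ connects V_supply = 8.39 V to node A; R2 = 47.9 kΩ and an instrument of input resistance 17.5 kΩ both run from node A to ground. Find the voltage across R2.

R2 ‖ R_L = (47.9 × 17.5)/(47.9 + 17.5) = 12.82 kΩ.
Voltage divider with the loaded lower leg: V_out = 8.39 × 12.82/(43.1 + 12.82) = 8.39 × 0.2292 = 1.923 V.
(Unloaded it would be 4.42 V; the load pulls it down.)

V_out ≈ 1.92 V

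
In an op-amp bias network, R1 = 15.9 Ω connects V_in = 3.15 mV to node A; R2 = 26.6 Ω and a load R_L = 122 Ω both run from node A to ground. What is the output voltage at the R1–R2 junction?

V_out ≈ 1.82 mV

First combine the lower leg with the load: R2 ‖ R_L = 21.84 Ω.
Voltage divider with the loaded lower leg: V_out = 3.15 × 21.84/(15.9 + 21.84) = 3.15 × 0.5787 = 1.823 mV.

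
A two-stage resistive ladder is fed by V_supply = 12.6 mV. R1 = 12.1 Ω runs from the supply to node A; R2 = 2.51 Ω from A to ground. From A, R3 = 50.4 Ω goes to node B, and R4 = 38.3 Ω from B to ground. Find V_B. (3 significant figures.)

V_B ≈ 0.913 mV

Looking into the second stage from A: R3 + R4 = 88.70 Ω appears in parallel with R2.
R2 ‖ (R3+R4) = 2.441 Ω.
So V_A = 12.6 × 0.1679 = 2.115 mV.
Stage 2 is unloaded, so V_B = V_A · R4/(R3+R4) = 2.115 × 38.3/88.70 = 0.9133 mV.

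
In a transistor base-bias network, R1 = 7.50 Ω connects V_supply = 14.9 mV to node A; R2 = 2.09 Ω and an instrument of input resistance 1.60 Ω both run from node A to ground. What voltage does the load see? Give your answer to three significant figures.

The load sits in parallel with R2, giving an effective lower resistance R2' = R2·R_L/(R2+R_L) = 0.9062 Ω.
Now apply the divider: V_out = 14.9 × 0.1078 = 1.606 mV.

V_out ≈ 1.61 mV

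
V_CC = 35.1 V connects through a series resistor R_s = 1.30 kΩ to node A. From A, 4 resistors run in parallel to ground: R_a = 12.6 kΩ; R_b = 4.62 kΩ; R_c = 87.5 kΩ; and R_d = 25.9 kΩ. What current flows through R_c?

Combine the parallel branches: R_p = (1/12.6 + 1/4.62 + 1/87.5 + 1/25.9)⁻¹ = 2.891 kΩ.
V_A = 35.1 × 2.891/4.191 = 24.21 V.
Branch current I = V_A/R_c = 24.21/87.5 = 0.2767 mA.

I ≈ 0.277 mA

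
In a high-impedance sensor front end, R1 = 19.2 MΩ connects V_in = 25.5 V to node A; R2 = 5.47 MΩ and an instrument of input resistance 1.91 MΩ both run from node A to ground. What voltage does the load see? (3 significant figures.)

First combine the lower leg with the load: R2 ‖ R_L = 1.416 MΩ.
Then V_out = V_in · R2'/(R1 + R2') = 25.5 × 1.416/20.62 = 1.751 V.
(Unloaded it would be 5.65 V; the load pulls it down.)

V_out ≈ 1.75 V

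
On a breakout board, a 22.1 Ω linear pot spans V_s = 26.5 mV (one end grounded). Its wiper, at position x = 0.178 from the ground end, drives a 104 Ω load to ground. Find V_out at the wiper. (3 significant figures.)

V_out ≈ 4.57 mV

Lower segment x·R_p = 3.934 Ω; upper segment (1−x)·R_p = 18.17 Ω.
(x·R_p) ‖ R_L = 3.790 Ω.
V_out = 26.5 × 3.790/(18.17 + 3.790) = 4.575 mV.
(Unloaded: V_out = x·V_s = 4.72 mV.)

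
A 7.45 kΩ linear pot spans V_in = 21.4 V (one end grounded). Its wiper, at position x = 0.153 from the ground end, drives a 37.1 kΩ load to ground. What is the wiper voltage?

Lower segment x·R_p = 1.140 kΩ; upper segment (1−x)·R_p = 6.310 kΩ.
R_L loads the lower segment: effective lower R = 1.106 kΩ.
Then V_out = V_in · 1.106/(6.310 + 1.106) = 3.191 V.
(Unloaded: V_out = x·V_in = 3.27 V.)

V_out ≈ 3.19 V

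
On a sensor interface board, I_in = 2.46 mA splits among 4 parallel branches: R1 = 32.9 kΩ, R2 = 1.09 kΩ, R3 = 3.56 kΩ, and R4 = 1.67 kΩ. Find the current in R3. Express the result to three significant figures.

I ≈ 0.378 mA

Total conductance ΣG = 1/32.9 + 1/1.09 + 1/3.56 + 1/1.67 = 1.828 (units of 1/kΩ).
R3 takes the fraction G_k/ΣG = 0.2809/1.828 = 0.1537, so I = 2.46 × 0.1537 = 0.3781 mA.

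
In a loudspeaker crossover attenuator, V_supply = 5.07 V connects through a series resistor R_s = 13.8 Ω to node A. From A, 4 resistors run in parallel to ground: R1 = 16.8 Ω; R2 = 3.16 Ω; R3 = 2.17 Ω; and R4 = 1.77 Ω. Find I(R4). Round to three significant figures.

Combine the parallel branches: R_p = (1/16.8 + 1/3.16 + 1/2.17 + 1/1.77)⁻¹ = 0.7134 Ω.
V_A = 5.07 × 0.7134/14.51 = 0.2492 V.
I(R4) = V_A / R4 = 0.2492/1.77 = 0.1408 A.

I ≈ 0.141 A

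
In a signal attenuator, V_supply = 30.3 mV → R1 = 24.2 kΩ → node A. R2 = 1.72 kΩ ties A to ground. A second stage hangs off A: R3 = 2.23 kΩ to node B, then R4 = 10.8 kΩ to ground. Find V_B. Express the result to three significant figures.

Node A sees R2 in parallel with the series input of stage 2, R3 + R4 = 13.03 kΩ.
R2 ‖ (R3+R4) = 1.519 kΩ.
V_A = 30.3 × 1.519/(24.2 + 1.519) = 1.790 mV.
Then the unloaded second divider: V_B = V_A × R4/(R3+R4) = 1.790 × 0.8289 = 1.484 mV.

V_B ≈ 1.48 mV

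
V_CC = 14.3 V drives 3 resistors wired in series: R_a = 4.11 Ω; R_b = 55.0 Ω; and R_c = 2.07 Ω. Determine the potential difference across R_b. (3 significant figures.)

V ≈ 12.9 V

ΣR = 4.11 + 55.0 + 2.07 = 61.18 Ω.
By the voltage-divider rule, V = 14.3 × 55.00/61.18 = 12.86 V.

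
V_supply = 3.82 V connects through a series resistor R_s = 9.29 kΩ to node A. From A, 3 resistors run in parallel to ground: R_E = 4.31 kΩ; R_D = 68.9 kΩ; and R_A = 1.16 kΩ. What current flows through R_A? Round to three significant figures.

Parallel bank: R_p = 1/(1/4.31 + 1/68.9 + 1/1.16) = 0.9020 kΩ.
Node voltage V_A = V_supply · R_p/(R_s + R_p) = 3.82 × 0.08850 = 0.3381 V.
I(R_A) = V_A / R_A = 0.3381/1.16 = 0.2915 mA.

I ≈ 0.291 mA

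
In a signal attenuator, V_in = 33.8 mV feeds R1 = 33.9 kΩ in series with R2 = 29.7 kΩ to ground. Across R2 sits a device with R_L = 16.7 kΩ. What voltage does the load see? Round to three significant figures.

First combine the lower leg with the load: R2 ‖ R_L = 10.69 kΩ.
Voltage divider with the loaded lower leg: V_out = 33.8 × 10.69/(33.9 + 10.69) = 33.8 × 0.2397 = 8.103 mV.
(Unloaded it would be 15.8 mV; the load pulls it down.)

V_out ≈ 8.10 mV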